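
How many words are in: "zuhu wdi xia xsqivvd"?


Input string: 'zuhu wdi xia xsqivvd'
Operation: split by spaces
Words found: 'zuhu', 'wdi', 'xia', 'xsqivvd'
Word count: 4


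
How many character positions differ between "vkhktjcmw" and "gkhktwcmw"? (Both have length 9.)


String 1: 'vkhktjcmw'
String 2: 'gkhktwcmw'
Compare each position: pos 0: 'v'!='g', pos 1: 'k'=='k', pos 2: 'h'=='h', pos 3: 'k'=='k', pos 4: 't'=='t', pos 5: 'j'!='w', pos 6: 'c'=='c', pos 7: 'm'=='m', pos 8: 'w'=='w'
Differing positions: 2
Hamming distance: 2


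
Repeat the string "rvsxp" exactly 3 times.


Input string: 'rvsxp'
Operation: repeat 3 times
Concatenation: 'rvsxp' + 'rvsxp' + 'rvsxp'
Result: rvsxprvsxprvsxp


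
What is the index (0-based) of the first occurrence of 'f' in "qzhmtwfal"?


Input string: 'qzhmtwfal'
Target: 'f'
Scanning left to right: s[0]='q', s[1]='z', s[2]='h', s[3]='m', s[4]='t', s[5]='w', s[6]='f'
First match at index: 6


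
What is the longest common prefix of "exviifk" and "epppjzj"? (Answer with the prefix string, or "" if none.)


String 1: 'exviifk'
String 2: 'epppjzj'
Compare position by position:
pos 0: 'e' vs 'e' match
pos 1: 'x' vs 'p' differ -> stop
Longest common prefix: "e" (length 1)


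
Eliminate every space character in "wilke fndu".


Input string: 'wilke fndu'
Operation: remove all spaces
Words: 'wilke', 'fndu'
Join without spaces: wilkefndu


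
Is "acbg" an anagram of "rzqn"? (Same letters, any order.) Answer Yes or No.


String 1: 'rzqn' -> sorted: 'nqrz'
String 2: 'acbg' -> sorted: 'abcg'
Compare sorted forms: 'nqrz' != 'abcg'
Anagram: No


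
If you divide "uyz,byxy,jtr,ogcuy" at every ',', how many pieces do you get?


Input string: 'uyz,byxy,jtr,ogcuy'
Delimiter: ','
Split result: 'uyz', 'byxy', 'jtr', 'ogcuy'
Number of parts: 4


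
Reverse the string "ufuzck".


Input string: 'ufuzck'
Operation: reverse character order
Original order: 'u' -> 'f' -> 'u' -> 'z' -> 'c' -> 'k'
Reversed order: 'k' -> 'c' -> 'z' -> 'u' -> 'f' -> 'u'
Result: kczufu


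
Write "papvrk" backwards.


Input string: 'papvrk'
Operation: reverse character order
Original order: 'p' -> 'a' -> 'p' -> 'v' -> 'r' -> 'k'
Reversed order: 'k' -> 'r' -> 'v' -> 'p' -> 'a' -> 'p'
Result: krvpap


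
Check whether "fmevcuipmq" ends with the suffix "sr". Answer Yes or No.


Input string: 'fmevcuipmq'
Suffix to check: 'sr'
Last 2 characters of input: 'mq'
Match: False
Result: No


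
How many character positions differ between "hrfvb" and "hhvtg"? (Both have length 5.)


String 1: 'hrfvb'
String 2: 'hhvtg'
Compare each position: pos 0: 'h'=='h', pos 1: 'r'!='h', pos 2: 'f'!='v', pos 3: 'v'!='t', pos 4: 'b'!='g'
Differing positions: 4
Hamming distance: 4


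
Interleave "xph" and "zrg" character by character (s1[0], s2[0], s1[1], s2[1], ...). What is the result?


String 1: 'xph'
String 2: 'zrg'
Operation: alternate characters
Pairs: 'x'+'z', 'p'+'r', 'h'+'g'
Result: xzprhg


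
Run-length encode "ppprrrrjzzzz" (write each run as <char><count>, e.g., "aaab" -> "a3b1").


Input: 'ppprrrrjzzzz'
Operation: identify consecutive runs
Runs: 'ppp' -> p3, 'rrrr' -> r4, 'j' -> j1, 'zzzz' -> z4
Encoded: p3r4j1z4


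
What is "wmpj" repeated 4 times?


Input string: 'wmpj'
Operation: repeat 4 times
Concatenation: 'wmpj' + 'wmpj' + 'wmpj' + 'wmpj'
Result: wmpjwmpjwmpjwmpj


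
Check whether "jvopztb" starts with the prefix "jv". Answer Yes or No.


Input string: 'jvopztb'
Prefix to check: 'jv'
First 2 characters of input: 'jv'
Match: True
Result: Yes


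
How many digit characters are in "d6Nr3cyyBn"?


Input string: 'd6Nr3cyyBn'
Operation: count digit characters (0-9)
Scan: 'd', '6'(digit), 'N', 'r', '3'(digit), 'c', 'y', 'y', 'B', 'n'
Digits found: 2
Result: 2


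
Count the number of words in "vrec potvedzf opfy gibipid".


Input string: 'vrec potvedzf opfy gibipid'
Operation: split by spaces
Words found: 'vrec', 'potvedzf', 'opfy', 'gibipid'
Word count: 4


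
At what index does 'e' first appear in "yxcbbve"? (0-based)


Input string: 'yxcbbve'
Target: 'e'
Scanning left to right: s[0]='y', s[1]='x', s[2]='c', s[3]='b', s[4]='b', s[5]='v', s[6]='e'
First match at index: 6


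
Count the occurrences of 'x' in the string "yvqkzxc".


Input string: 'yvqkzxc'
Target character: 'x'
Scan each position: s[5]='x'
Matches found at indices: 5
Total: 1


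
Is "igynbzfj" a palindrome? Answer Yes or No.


Input string: 'igynbzfj'
Reversed: 'jfzbnygi'
Compare pairs: s[0]='i' vs s[7]='j' (mismatch), s[1]='g' vs s[6]='f' (mismatch), s[2]='y' vs s[5]='z' (mismatch), s[3]='n' vs s[4]='b' (mismatch)
Palindrome: No


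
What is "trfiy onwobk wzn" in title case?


Input string: 'trfiy onwobk wzn'
Operation: capitalize first letter of each word
Word transformations: 'trfiy'->'Trfiy', 'onwobk'->'Onwobk', 'wzn'->'Wzn'
Result: Trfiy Onwobk Wzn


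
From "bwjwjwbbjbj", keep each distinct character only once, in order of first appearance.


Input: 'bwjwjwbbjbj'
Operation: keep first occurrence of each character
Scan: s[0]='b' new -> keep; s[1]='w' new -> keep; s[2]='j' new -> keep; s[3]='w' seen -> skip; s[4]='j' seen -> skip; s[5]='w' seen -> skip; s[6]='b' seen -> skip; s[7]='b' seen -> skip; s[8]='j' seen -> skip; s[9]='b' seen -> skip; s[10]='j' seen -> skip
Result: bwj


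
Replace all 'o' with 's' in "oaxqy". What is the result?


Input string: 'oaxqy'
Operation: replace 'o' with 's'
Positions of 'o': 0
After replacement: saxqy


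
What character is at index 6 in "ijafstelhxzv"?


Input string: 'ijafstelhxzv'
Operation: get character at index 6
Index mapping: s[0]='i', s[1]='j', s[2]='a', s[3]='f', s[4]='s', s[5]='t', s[6]='e'
Result: 'e'


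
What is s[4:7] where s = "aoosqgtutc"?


Input string: 'aoosqgtutc'
Operation: slice [4:7]
Extract characters: s[4]='q', s[5]='g', s[6]='t'
Result: qgt


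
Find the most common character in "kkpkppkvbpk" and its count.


Input: 'kkpkppkvbpk'
Operation: tally each character
Counts: 'b':1, 'k':5, 'p':4, 'v':1
Maximum: 'k' appears 5 times


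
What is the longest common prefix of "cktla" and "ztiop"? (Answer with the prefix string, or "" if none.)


String 1: 'cktla'
String 2: 'ztiop'
Compare position by position:
pos 0: 'c' vs 'z' differ -> stop
Longest common prefix: "" (length 0)


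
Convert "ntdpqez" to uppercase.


Input string: 'ntdpqez'
Operation: convert each letter to uppercase
Mapping: 'n'->'N', 't'->'T', 'd'->'D', 'p'->'P', 'q'->'Q', 'e'->'E', 'z'->'Z'
Result: NTDPQEZ


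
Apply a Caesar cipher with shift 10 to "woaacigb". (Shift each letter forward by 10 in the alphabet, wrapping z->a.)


Input: 'woaacigb', shift = 10
Operation: for each letter, (position + 10) mod 26
Mapping: 'w'(22+10=32, 32 mod 26=6)->'g', 'o'(14+10=24)->'y', 'a'(0+10=10)->'k', 'a'(0+10=10)->'k', 'c'(2+10=12)->'m', 'i'(8+10=18)->'s', 'g'(6+10=16)->'q', 'b'(1+10=11)->'l'
Result: gykkmsql


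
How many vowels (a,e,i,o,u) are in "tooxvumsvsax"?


Input string: 'tooxvumsvsax'
Operation: count vowels (a, e, i, o, u)
Scan: s[0]='t', s[1]='o' (vowel), s[2]='o' (vowel), s[3]='x', s[4]='v', s[5]='u' (vowel), s[6]='m', s[7]='s', s[8]='v', s[9]='s', s[10]='a' (vowel), s[11]='x'
Vowels found: 4
Result: 4


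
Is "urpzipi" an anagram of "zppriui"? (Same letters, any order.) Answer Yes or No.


String 1: 'zppriui' -> sorted: 'iippruz'
String 2: 'urpzipi' -> sorted: 'iippruz'
Compare sorted forms: 'iippruz' == 'iippruz'
Anagram: Yes


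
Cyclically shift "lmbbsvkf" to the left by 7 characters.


Input: 'lmbbsvkf', shift = 7
Operation: split at index 7 and swap parts
Front part s[0:7] = 'lmbbsvk'
Back part s[7:] = 'f'
Rotated = back + front = 'f' + 'lmbbsvk'
Result: flmbbsvk


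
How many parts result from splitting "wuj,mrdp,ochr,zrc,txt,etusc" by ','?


Input string: 'wuj,mrdp,ochr,zrc,txt,etusc'
Delimiter: ','
Split result: 'wuj', 'mrdp', 'ochr', 'zrc', 'txt', 'etusc'
Number of parts: 6


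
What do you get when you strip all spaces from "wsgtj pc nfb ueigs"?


Input string: 'wsgtj pc nfb ueigs'
Operation: remove all spaces
Words: 'wsgtj', 'pc', 'nfb', 'ueigs'
Join without spaces: wsgtjpcnfbueigs


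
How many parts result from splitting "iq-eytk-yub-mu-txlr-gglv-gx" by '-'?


Input string: 'iq-eytk-yub-mu-txlr-gglv-gx'
Delimiter: '-'
Split result: 'iq', 'eytk', 'yub', 'mu', 'txlr', 'gglv', 'gx'
Number of parts: 7


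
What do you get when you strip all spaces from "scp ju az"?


Input string: 'scp ju az'
Operation: remove all spaces
Words: 'scp', 'ju', 'az'
Join without spaces: scpjuaz


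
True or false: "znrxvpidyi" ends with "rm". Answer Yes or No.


Input string: 'znrxvpidyi'
Suffix to check: 'rm'
Last 2 characters of input: 'yi'
Match: False
Result: No


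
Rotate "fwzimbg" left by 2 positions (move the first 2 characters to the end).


Input: 'fwzimbg', shift = 2
Operation: split at index 2 and swap parts
Front part s[0:2] = 'fw'
Back part s[2:] = 'zimbg'
Rotated = back + front = 'zimbg' + 'fw'
Result: zimbgfw


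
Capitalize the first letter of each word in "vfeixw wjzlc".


Input string: 'vfeixw wjzlc'
Operation: capitalize first letter of each word
Word transformations: 'vfeixw'->'Vfeixw', 'wjzlc'->'Wjzlc'
Result: Vfeixw Wjzlc


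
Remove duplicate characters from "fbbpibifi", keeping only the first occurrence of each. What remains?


Input: 'fbbpibifi'
Operation: keep first occurrence of each character
Scan: s[0]='f' new -> keep; s[1]='b' new -> keep; s[2]='b' seen -> skip; s[3]='p' new -> keep; s[4]='i' new -> keep; s[5]='b' seen -> skip; s[6]='i' seen -> skip; s[7]='f' seen -> skip; s[8]='i' seen -> skip
Result: fbpi


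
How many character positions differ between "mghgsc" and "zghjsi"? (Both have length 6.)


String 1: 'mghgsc'
String 2: 'zghjsi'
Compare each position: pos 0: 'm'!='z', pos 1: 'g'=='g', pos 2: 'h'=='h', pos 3: 'g'!='j', pos 4: 's'=='s', pos 5: 'c'!='i'
Differing positions: 3
Hamming distance: 3


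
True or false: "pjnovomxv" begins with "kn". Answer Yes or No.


Input string: 'pjnovomxv'
Prefix to check: 'kn'
First 2 characters of input: 'pj'
Match: False
Result: No


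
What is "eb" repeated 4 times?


Input string: 'eb'
Operation: repeat 4 times
Concatenation: 'eb' + 'eb' + 'eb' + 'eb'
Result: ebebebeb


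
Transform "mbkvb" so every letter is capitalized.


Input string: 'mbkvb'
Operation: convert each letter to uppercase
Mapping: 'm'->'M', 'b'->'B', 'k'->'K', 'v'->'V', 'b'->'B'
Result: MBKVB


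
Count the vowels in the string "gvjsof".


Input string: 'gvjsof'
Operation: count vowels (a, e, i, o, u)
Scan: s[0]='g', s[1]='v', s[2]='j', s[3]='s', s[4]='o' (vowel), s[5]='f'
Vowels found: 1
Result: 1


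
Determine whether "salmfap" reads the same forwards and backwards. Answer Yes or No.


Input string: 'salmfap'
Reversed: 'pafmlas'
Compare pairs: s[0]='s' vs s[6]='p' (mismatch), s[1]='a' vs s[5]='a' (match), s[2]='l' vs s[4]='f' (mismatch)
Palindrome: No


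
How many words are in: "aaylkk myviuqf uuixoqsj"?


Input string: 'aaylkk myviuqf uuixoqsj'
Operation: split by spaces
Words found: 'aaylkk', 'myviuqf', 'uuixoqsj'
Word count: 3


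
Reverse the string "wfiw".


Input string: 'wfiw'
Operation: reverse character order
Original order: 'w' -> 'f' -> 'i' -> 'w'
Reversed order: 'w' -> 'i' -> 'f' -> 'w'
Result: wifw


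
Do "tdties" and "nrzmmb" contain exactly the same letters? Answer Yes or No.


String 1: 'tdties' -> sorted: 'deistt'
String 2: 'nrzmmb' -> sorted: 'bmmnrz'
Compare sorted forms: 'deistt' != 'bmmnrz'
Anagram: No


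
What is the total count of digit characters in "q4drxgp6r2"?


Input string: 'q4drxgp6r2'
Operation: count digit characters (0-9)
Scan: 'q', '4'(digit), 'd', 'r', 'x', 'g', 'p', '6'(digit), 'r', '2'(digit)
Digits found: 3
Result: 3


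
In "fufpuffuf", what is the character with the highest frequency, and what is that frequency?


Input: 'fufpuffuf'
Operation: tally each character
Counts: 'f':5, 'p':1, 'u':3
Maximum: 'f' appears 5 times


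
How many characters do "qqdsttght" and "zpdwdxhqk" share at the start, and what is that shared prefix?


String 1: 'qqdsttght'
String 2: 'zpdwdxhqk'
Compare position by position:
pos 0: 'q' vs 'z' differ -> stop
Longest common prefix: "" (length 0)


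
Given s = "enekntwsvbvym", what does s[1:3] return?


Input string: 'enekntwsvbvym'
Operation: slice [1:3]
Extract characters: s[1]='n', s[2]='e'
Result: ne


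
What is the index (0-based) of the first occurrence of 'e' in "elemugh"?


Input string: 'elemugh'
Target: 'e'
Scanning left to right: s[0]='e'
First match at index: 0


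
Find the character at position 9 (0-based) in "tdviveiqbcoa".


Input string: 'tdviveiqbcoa'
Operation: get character at index 9
Index mapping: s[0]='t', s[1]='d', s[2]='v', s[3]='i', s[4]='v', s[5]='e', s[6]='i', s[7]='q', s[8]='b', s[9]='c'
Result: 'c'


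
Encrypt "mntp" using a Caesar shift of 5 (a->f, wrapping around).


Input: 'mntp', shift = 5
Operation: for each letter, (position + 5) mod 26
Mapping: 'm'(12+5=17)->'r', 'n'(13+5=18)->'s', 't'(19+5=24)->'y', 'p'(15+5=20)->'u'
Result: rsyu


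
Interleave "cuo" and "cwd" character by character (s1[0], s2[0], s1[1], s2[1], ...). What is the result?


String 1: 'cuo'
String 2: 'cwd'
Operation: alternate characters
Pairs: 'c'+'c', 'u'+'w', 'o'+'d'
Result: ccuwod


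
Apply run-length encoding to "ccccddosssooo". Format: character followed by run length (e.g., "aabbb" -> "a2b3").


Input: 'ccccddosssooo'
Operation: identify consecutive runs
Runs: 'cccc' -> c4, 'dd' -> d2, 'o' -> o1, 'sss' -> s3, 'ooo' -> o3
Encoded: c4d2o1s3o3


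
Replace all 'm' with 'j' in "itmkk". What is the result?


Input string: 'itmkk'
Operation: replace 'm' with 'j'
Positions of 'm': 2
After replacement: itjkk


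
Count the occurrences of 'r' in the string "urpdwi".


Input string: 'urpdwi'
Target character: 'r'
Scan each position: s[1]='r'
Matches found at indices: 1
Total: 1


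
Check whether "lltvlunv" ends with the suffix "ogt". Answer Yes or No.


Input string: 'lltvlunv'
Suffix to check: 'ogt'
Last 3 characters of input: 'unv'
Match: False
Result: No


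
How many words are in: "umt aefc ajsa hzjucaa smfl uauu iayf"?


Input string: 'umt aefc ajsa hzjucaa smfl uauu iayf'
Operation: split by spaces
Words found: 'umt', 'aefc', 'ajsa', 'hzjucaa', 'smfl', 'uauu', 'iayf'
Word count: 7


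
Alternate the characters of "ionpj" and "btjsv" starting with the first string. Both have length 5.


String 1: 'ionpj'
String 2: 'btjsv'
Operation: alternate characters
Pairs: 'i'+'b', 'o'+'t', 'n'+'j', 'p'+'s', 'j'+'v'
Result: ibotnjpsjv


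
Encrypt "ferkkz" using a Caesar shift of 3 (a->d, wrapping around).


Input: 'ferkkz', shift = 3
Operation: for each letter, (position + 3) mod 26
Mapping: 'f'(5+3=8)->'i', 'e'(4+3=7)->'h', 'r'(17+3=20)->'u', 'k'(10+3=13)->'n', 'k'(10+3=13)->'n', 'z'(25+3=28, 28 mod 26=2)->'c'
Result: ihunnc


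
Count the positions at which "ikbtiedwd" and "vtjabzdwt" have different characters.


String 1: 'ikbtiedwd'
String 2: 'vtjabzdwt'
Compare each position: pos 0: 'i'!='v', pos 1: 'k'!='t', pos 2: 'b'!='j', pos 3: 't'!='a', pos 4: 'i'!='b', pos 5: 'e'!='z', pos 6: 'd'=='d', pos 7: 'w'=='w', pos 8: 'd'!='t'
Differing positions: 7
Hamming distance: 7


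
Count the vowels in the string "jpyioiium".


Input string: 'jpyioiium'
Operation: count vowels (a, e, i, o, u)
Scan: s[0]='j', s[1]='p', s[2]='y', s[3]='i' (vowel), s[4]='o' (vowel), s[5]='i' (vowel), s[6]='i' (vowel), s[7]='u' (vowel), s[8]='m'
Vowels found: 5
Result: 5


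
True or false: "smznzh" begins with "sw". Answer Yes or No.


Input string: 'smznzh'
Prefix to check: 'sw'
First 2 characters of input: 'sm'
Match: False
Result: No


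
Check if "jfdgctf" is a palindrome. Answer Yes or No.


Input string: 'jfdgctf'
Reversed: 'ftcgdfj'
Compare pairs: s[0]='j' vs s[6]='f' (mismatch), s[1]='f' vs s[5]='t' (mismatch), s[2]='d' vs s[4]='c' (mismatch)
Palindrome: No


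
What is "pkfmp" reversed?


Input string: 'pkfmp'
Operation: reverse character order
Original order: 'p' -> 'k' -> 'f' -> 'm' -> 'p'
Reversed order: 'p' -> 'm' -> 'f' -> 'k' -> 'p'
Result: pmfkp


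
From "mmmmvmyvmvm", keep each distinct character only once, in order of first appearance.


Input: 'mmmmvmyvmvm'
Operation: keep first occurrence of each character
Scan: s[0]='m' new -> keep; s[1]='m' seen -> skip; s[2]='m' seen -> skip; s[3]='m' seen -> skip; s[4]='v' new -> keep; s[5]='m' seen -> skip; s[6]='y' new -> keep; s[7]='v' seen -> skip; s[8]='m' seen -> skip; s[9]='v' seen -> skip; s[10]='m' seen -> skip
Result: mvy


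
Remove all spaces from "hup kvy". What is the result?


Input string: 'hup kvy'
Operation: remove all spaces
Words: 'hup', 'kvy'
Join without spaces: hupkvy


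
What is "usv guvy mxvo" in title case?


Input string: 'usv guvy mxvo'
Operation: capitalize first letter of each word
Word transformations: 'usv'->'Usv', 'guvy'->'Guvy', 'mxvo'->'Mxvo'
Result: Usv Guvy Mxvo


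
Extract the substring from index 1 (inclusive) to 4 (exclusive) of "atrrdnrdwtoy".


Input string: 'atrrdnrdwtoy'
Operation: slice [1:4]
Extract characters: s[1]='t', s[2]='r', s[3]='r'
Result: trr


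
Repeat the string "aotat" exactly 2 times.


Input string: 'aotat'
Operation: repeat 2 times
Concatenation: 'aotat' + 'aotat'
Result: aotataotat


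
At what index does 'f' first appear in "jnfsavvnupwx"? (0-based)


Input string: 'jnfsavvnupwx'
Target: 'f'
Scanning left to right: s[0]='j', s[1]='n', s[2]='f'
First match at index: 2


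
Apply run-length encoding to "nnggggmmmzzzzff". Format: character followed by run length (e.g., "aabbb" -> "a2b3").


Input: 'nnggggmmmzzzzff'
Operation: identify consecutive runs
Runs: 'nn' -> n2, 'gggg' -> g4, 'mmm' -> m3, 'zzzz' -> z4, 'ff' -> f2
Encoded: n2g4m3z4f2


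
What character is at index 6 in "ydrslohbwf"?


Input string: 'ydrslohbwf'
Operation: get character at index 6
Index mapping: s[0]='y', s[1]='d', s[2]='r', s[3]='s', s[4]='l', s[5]='o', s[6]='h'
Result: 'h'


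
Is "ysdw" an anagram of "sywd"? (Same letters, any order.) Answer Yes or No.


String 1: 'sywd' -> sorted: 'dswy'
String 2: 'ysdw' -> sorted: 'dswy'
Compare sorted forms: 'dswy' == 'dswy'
Anagram: Yes


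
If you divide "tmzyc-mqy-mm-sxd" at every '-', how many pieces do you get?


Input string: 'tmzyc-mqy-mm-sxd'
Delimiter: '-'
Split result: 'tmzyc', 'mqy', 'mm', 'sxd'
Number of parts: 4


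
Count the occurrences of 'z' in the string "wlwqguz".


Input string: 'wlwqguz'
Target character: 'z'
Scan each position: s[6]='z'
Matches found at indices: 6
Total: 1


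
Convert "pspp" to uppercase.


Input string: 'pspp'
Operation: convert each letter to uppercase
Mapping: 'p'->'P', 's'->'S', 'p'->'P', 'p'->'P'
Result: PSPP


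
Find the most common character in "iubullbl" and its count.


Input: 'iubullbl'
Operation: tally each character
Counts: 'b':2, 'i':1, 'l':3, 'u':2
Maximum: 'l' appears 3 times


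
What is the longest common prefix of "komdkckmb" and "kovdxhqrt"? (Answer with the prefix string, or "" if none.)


String 1: 'komdkckmb'
String 2: 'kovdxhqrt'
Compare position by position:
pos 0: 'k' vs 'k' match
pos 1: 'o' vs 'o' match
pos 2: 'm' vs 'v' differ -> stop
Longest common prefix: "ko" (length 2)


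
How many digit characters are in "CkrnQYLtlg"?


Input string: 'CkrnQYLtlg'
Operation: count digit characters (0-9)
Scan: 'C', 'k', 'r', 'n', 'Q', 'Y', 'L', 't', 'l', 'g'
Digits found: 0
Result: 0


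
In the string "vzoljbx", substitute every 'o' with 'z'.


Input string: 'vzoljbx'
Operation: replace 'o' with 'z'
Positions of 'o': 2
After replacement: vzzljbx


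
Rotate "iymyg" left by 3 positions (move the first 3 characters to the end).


Input: 'iymyg', shift = 3
Operation: split at index 3 and swap parts
Front part s[0:3] = 'iym'
Back part s[3:] = 'yg'
Rotated = back + front = 'yg' + 'iym'
Result: ygiym


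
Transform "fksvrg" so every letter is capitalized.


Input string: 'fksvrg'
Operation: convert each letter to uppercase
Mapping: 'f'->'F', 'k'->'K', 's'->'S', 'v'->'V', 'r'->'R', 'g'->'G'
Result: FKSVRG


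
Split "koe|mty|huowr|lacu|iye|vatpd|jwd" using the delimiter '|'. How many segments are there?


Input string: 'koe|mty|huowr|lacu|iye|vatpd|jwd'
Delimiter: '|'
Split result: 'koe', 'mty', 'huowr', 'lacu', 'iye', 'vatpd', 'jwd'
Number of parts: 7


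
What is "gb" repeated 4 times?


Input string: 'gb'
Operation: repeat 4 times
Concatenation: 'gb' + 'gb' + 'gb' + 'gb'
Result: gbgbgbgb


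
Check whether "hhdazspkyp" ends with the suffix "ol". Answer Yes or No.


Input string: 'hhdazspkyp'
Suffix to check: 'ol'
Last 2 characters of input: 'yp'
Match: False
Result: No


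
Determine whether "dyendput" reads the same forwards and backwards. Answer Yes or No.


Input string: 'dyendput'
Reversed: 'tupdneyd'
Compare pairs: s[0]='d' vs s[7]='t' (mismatch), s[1]='y' vs s[6]='u' (mismatch), s[2]='e' vs s[5]='p' (mismatch), s[3]='n' vs s[4]='d' (mismatch)
Palindrome: No


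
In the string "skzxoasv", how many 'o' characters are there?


Input string: 'skzxoasv'
Target character: 'o'
Scan each position: s[4]='o'
Matches found at indices: 4
Total: 1


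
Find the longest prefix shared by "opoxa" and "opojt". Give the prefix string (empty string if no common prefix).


String 1: 'opoxa'
String 2: 'opojt'
Compare position by position:
pos 0: 'o' vs 'o' match
pos 1: 'p' vs 'p' match
pos 2: 'o' vs 'o' match
pos 3: 'x' vs 'j' differ -> stop
Longest common prefix: "opo" (length 3)


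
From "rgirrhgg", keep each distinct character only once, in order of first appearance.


Input: 'rgirrhgg'
Operation: keep first occurrence of each character
Scan: s[0]='r' new -> keep; s[1]='g' new -> keep; s[2]='i' new -> keep; s[3]='r' seen -> skip; s[4]='r' seen -> skip; s[5]='h' new -> keep; s[6]='g' seen -> skip; s[7]='g' seen -> skip
Result: rgih


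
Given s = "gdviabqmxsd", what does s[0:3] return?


Input string: 'gdviabqmxsd'
Operation: slice [0:3]
Extract characters: s[0]='g', s[1]='d', s[2]='v'
Result: gdv


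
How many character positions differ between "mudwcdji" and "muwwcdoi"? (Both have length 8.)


String 1: 'mudwcdji'
String 2: 'muwwcdoi'
Compare each position: pos 0: 'm'=='m', pos 1: 'u'=='u', pos 2: 'd'!='w', pos 3: 'w'=='w', pos 4: 'c'=='c', pos 5: 'd'=='d', pos 6: 'j'!='o', pos 7: 'i'=='i'
Differing positions: 2
Hamming distance: 2


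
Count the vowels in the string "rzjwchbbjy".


Input string: 'rzjwchbbjy'
Operation: count vowels (a, e, i, o, u)
Scan: s[0]='r', s[1]='z', s[2]='j', s[3]='w', s[4]='c', s[5]='h', s[6]='b', s[7]='b', s[8]='j', s[9]='y'
Vowels found: 0
Result: 0


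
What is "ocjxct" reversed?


Input string: 'ocjxct'
Operation: reverse character order
Original order: 'o' -> 'c' -> 'j' -> 'x' -> 'c' -> 't'
Reversed order: 't' -> 'c' -> 'x' -> 'j' -> 'c' -> 'o'
Result: tcxjco


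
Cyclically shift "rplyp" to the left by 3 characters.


Input: 'rplyp', shift = 3
Operation: split at index 3 and swap parts
Front part s[0:3] = 'rpl'
Back part s[3:] = 'yp'
Rotated = back + front = 'yp' + 'rpl'
Result: yprpl


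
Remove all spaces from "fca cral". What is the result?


Input string: 'fca cral'
Operation: remove all spaces
Words: 'fca', 'cral'
Join without spaces: fcacral


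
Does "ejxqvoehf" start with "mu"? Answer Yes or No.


Input string: 'ejxqvoehf'
Prefix to check: 'mu'
First 2 characters of input: 'ej'
Match: False
Result: No


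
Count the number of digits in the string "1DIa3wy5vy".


Input string: '1DIa3wy5vy'
Operation: count digit characters (0-9)
Scan: '1'(digit), 'D', 'I', 'a', '3'(digit), 'w', 'y', '5'(digit), 'v', 'y'
Digits found: 3
Result: 3


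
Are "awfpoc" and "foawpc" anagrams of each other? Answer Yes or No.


String 1: 'awfpoc' -> sorted: 'acfopw'
String 2: 'foawpc' -> sorted: 'acfopw'
Compare sorted forms: 'acfopw' == 'acfopw'
Anagram: Yes


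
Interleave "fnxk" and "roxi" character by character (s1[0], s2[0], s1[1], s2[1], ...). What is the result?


String 1: 'fnxk'
String 2: 'roxi'
Operation: alternate characters
Pairs: 'f'+'r', 'n'+'o', 'x'+'x', 'k'+'i'
Result: frnoxxki


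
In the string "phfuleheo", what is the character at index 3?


Input string: 'phfuleheo'
Operation: get character at index 3
Index mapping: s[0]='p', s[1]='h', s[2]='f', s[3]='u'
Result: 'u'


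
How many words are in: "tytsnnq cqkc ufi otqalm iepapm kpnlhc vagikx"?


Input string: 'tytsnnq cqkc ufi otqalm iepapm kpnlhc vagikx'
Operation: split by spaces
Words found: 'tytsnnq', 'cqkc', 'ufi', 'otqalm', 'iepapm', 'kpnlhc', 'vagikx'
Word count: 7


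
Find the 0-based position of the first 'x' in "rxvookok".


Input string: 'rxvookok'
Target: 'x'
Scanning left to right: s[0]='r', s[1]='x'
First match at index: 1


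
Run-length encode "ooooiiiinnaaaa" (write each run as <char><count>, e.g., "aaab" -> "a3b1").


Input: 'ooooiiiinnaaaa'
Operation: identify consecutive runs
Runs: 'oooo' -> o4, 'iiii' -> i4, 'nn' -> n2, 'aaaa' -> a4
Encoded: o4i4n2a4


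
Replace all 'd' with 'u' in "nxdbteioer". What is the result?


Input string: 'nxdbteioer'
Operation: replace 'd' with 'u'
Positions of 'd': 2
After replacement: nxubteioer


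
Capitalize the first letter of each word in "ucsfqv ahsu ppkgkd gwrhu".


Input string: 'ucsfqv ahsu ppkgkd gwrhu'
Operation: capitalize first letter of each word
Word transformations: 'ucsfqv'->'Ucsfqv', 'ahsu'->'Ahsu', 'ppkgkd'->'Ppkgkd', 'gwrhu'->'Gwrhu'
Result: Ucsfqv Ahsu Ppkgkd Gwrhu


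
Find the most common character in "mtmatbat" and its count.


Input: 'mtmatbat'
Operation: tally each character
Counts: 'a':2, 'b':1, 'm':2, 't':3
Maximum: 't' appears 3 times


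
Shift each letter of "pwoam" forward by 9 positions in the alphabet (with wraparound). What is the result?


Input: 'pwoam', shift = 9
Operation: for each letter, (position + 9) mod 26
Mapping: 'p'(15+9=24)->'y', 'w'(22+9=31, 31 mod 26=5)->'f', 'o'(14+9=23)->'x', 'a'(0+9=9)->'j', 'm'(12+9=21)->'v'
Result: yfxjv


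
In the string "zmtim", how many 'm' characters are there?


Input string: 'zmtim'
Target character: 'm'
Scan each position: s[1]='m', s[4]='m'
Matches found at indices: 1, 4
Total: 2


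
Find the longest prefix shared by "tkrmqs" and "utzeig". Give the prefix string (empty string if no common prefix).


String 1: 'tkrmqs'
String 2: 'utzeig'
Compare position by position:
pos 0: 't' vs 'u' differ -> stop
Longest common prefix: "" (length 0)


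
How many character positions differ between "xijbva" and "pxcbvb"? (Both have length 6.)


String 1: 'xijbva'
String 2: 'pxcbvb'
Compare each position: pos 0: 'x'!='p', pos 1: 'i'!='x', pos 2: 'j'!='c', pos 3: 'b'=='b', pos 4: 'v'=='v', pos 5: 'a'!='b'
Differing positions: 4
Hamming distance: 4


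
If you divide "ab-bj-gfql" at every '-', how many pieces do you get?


Input string: 'ab-bj-gfql'
Delimiter: '-'
Split result: 'ab', 'bj', 'gfql'
Number of parts: 3


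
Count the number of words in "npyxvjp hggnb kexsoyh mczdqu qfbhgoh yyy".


Input string: 'npyxvjp hggnb kexsoyh mczdqu qfbhgoh yyy'
Operation: split by spaces
Words found: 'npyxvjp', 'hggnb', 'kexsoyh', 'mczdqu', 'qfbhgoh', 'yyy'
Word count: 6


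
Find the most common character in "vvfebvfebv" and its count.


Input: 'vvfebvfebv'
Operation: tally each character
Counts: 'b':2, 'e':2, 'f':2, 'v':4
Maximum: 'v' appears 4 times


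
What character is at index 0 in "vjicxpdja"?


Input string: 'vjicxpdja'
Operation: get character at index 0
Index mapping: s[0]='v'
Result: 'v'


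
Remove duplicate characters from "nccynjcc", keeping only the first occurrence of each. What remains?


Input: 'nccynjcc'
Operation: keep first occurrence of each character
Scan: s[0]='n' new -> keep; s[1]='c' new -> keep; s[2]='c' seen -> skip; s[3]='y' new -> keep; s[4]='n' seen -> skip; s[5]='j' new -> keep; s[6]='c' seen -> skip; s[7]='c' seen -> skip
Result: ncyj


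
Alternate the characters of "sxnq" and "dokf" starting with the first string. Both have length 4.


String 1: 'sxnq'
String 2: 'dokf'
Operation: alternate characters
Pairs: 's'+'d', 'x'+'o', 'n'+'k', 'q'+'f'
Result: sdxonkqf


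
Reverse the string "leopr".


Input string: 'leopr'
Operation: reverse character order
Original order: 'l' -> 'e' -> 'o' -> 'p' -> 'r'
Reversed order: 'r' -> 'p' -> 'o' -> 'e' -> 'l'
Result: rpoel


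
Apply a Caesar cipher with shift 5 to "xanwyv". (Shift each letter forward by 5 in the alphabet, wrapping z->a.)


Input: 'xanwyv', shift = 5
Operation: for each letter, (position + 5) mod 26
Mapping: 'x'(23+5=28, 28 mod 26=2)->'c', 'a'(0+5=5)->'f', 'n'(13+5=18)->'s', 'w'(22+5=27, 27 mod 26=1)->'b', 'y'(24+5=29, 29 mod 26=3)->'d', 'v'(21+5=26, 26 mod 26=0)->'a'
Result: cfsbda


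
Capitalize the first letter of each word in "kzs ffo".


Input string: 'kzs ffo'
Operation: capitalize first letter of each word
Word transformations: 'kzs'->'Kzs', 'ffo'->'Ffo'
Result: Kzs Ffo


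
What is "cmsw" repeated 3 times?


Input string: 'cmsw'
Operation: repeat 3 times
Concatenation: 'cmsw' + 'cmsw' + 'cmsw'
Result: cmswcmswcmsw


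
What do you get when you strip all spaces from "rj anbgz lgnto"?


Input string: 'rj anbgz lgnto'
Operation: remove all spaces
Words: 'rj', 'anbgz', 'lgnto'
Join without spaces: rjanbgzlgnto


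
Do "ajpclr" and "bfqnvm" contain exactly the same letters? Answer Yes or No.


String 1: 'ajpclr' -> sorted: 'acjlpr'
String 2: 'bfqnvm' -> sorted: 'bfmnqv'
Compare sorted forms: 'acjlpr' != 'bfmnqv'
Anagram: No


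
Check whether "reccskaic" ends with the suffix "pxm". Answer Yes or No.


Input string: 'reccskaic'
Suffix to check: 'pxm'
Last 3 characters of input: 'aic'
Match: False
Result: No


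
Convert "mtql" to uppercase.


Input string: 'mtql'
Operation: convert each letter to uppercase
Mapping: 'm'->'M', 't'->'T', 'q'->'Q', 'l'->'L'
Result: MTQL


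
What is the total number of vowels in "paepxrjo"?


Input string: 'paepxrjo'
Operation: count vowels (a, e, i, o, u)
Scan: s[0]='p', s[1]='a' (vowel), s[2]='e' (vowel), s[3]='p', s[4]='x', s[5]='r', s[6]='j', s[7]='o' (vowel)
Vowels found: 3
Result: 3


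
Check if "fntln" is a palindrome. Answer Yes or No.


Input string: 'fntln'
Reversed: 'nltnf'
Compare pairs: s[0]='f' vs s[4]='n' (mismatch), s[1]='n' vs s[3]='l' (mismatch)
Palindrome: No


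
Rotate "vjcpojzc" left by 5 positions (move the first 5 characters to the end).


Input: 'vjcpojzc', shift = 5
Operation: split at index 5 and swap parts
Front part s[0:5] = 'vjcpo'
Back part s[5:] = 'jzc'
Rotated = back + front = 'jzc' + 'vjcpo'
Result: jzcvjcpo


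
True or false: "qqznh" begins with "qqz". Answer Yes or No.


Input string: 'qqznh'
Prefix to check: 'qqz'
First 3 characters of input: 'qqz'
Match: True
Result: Yes


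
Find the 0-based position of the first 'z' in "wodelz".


Input string: 'wodelz'
Target: 'z'
Scanning left to right: s[0]='w', s[1]='o', s[2]='d', s[3]='e', s[4]='l', s[5]='z'
First match at index: 5


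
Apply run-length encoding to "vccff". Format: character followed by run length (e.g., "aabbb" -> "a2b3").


Input: 'vccff'
Operation: identify consecutive runs
Runs: 'v' -> v1, 'cc' -> c2, 'ff' -> f2
Encoded: v1c2f2


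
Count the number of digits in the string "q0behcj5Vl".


Input string: 'q0behcj5Vl'
Operation: count digit characters (0-9)
Scan: 'q', '0'(digit), 'b', 'e', 'h', 'c', 'j', '5'(digit), 'V', 'l'
Digits found: 2
Result: 2


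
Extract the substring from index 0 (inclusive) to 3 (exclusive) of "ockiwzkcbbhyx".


Input string: 'ockiwzkcbbhyx'
Operation: slice [0:3]
Extract characters: s[0]='o', s[1]='c', s[2]='k'
Result: ock


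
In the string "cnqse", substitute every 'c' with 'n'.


Input string: 'cnqse'
Operation: replace 'c' with 'n'
Positions of 'c': 0
After replacement: nnqse


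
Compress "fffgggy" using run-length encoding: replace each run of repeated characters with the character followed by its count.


Input: 'fffgggy'
Operation: identify consecutive runs
Runs: 'fff' -> f3, 'ggg' -> g3, 'y' -> y1
Encoded: f3g3y1


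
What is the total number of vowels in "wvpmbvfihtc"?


Input string: 'wvpmbvfihtc'
Operation: count vowels (a, e, i, o, u)
Scan: s[0]='w', s[1]='v', s[2]='p', s[3]='m', s[4]='b', s[5]='v', s[6]='f', s[7]='i' (vowel), s[8]='h', s[9]='t', s[10]='c'
Vowels found: 1
Result: 1


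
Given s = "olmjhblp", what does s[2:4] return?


Input string: 'olmjhblp'
Operation: slice [2:4]
Extract characters: s[2]='m', s[3]='j'
Result: mj


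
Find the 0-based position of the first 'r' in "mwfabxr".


Input string: 'mwfabxr'
Target: 'r'
Scanning left to right: s[0]='m', s[1]='w', s[2]='f', s[3]='a', s[4]='b', s[5]='x', s[6]='r'
First match at index: 6


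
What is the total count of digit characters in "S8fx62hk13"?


Input string: 'S8fx62hk13'
Operation: count digit characters (0-9)
Scan: 'S', '8'(digit), 'f', 'x', '6'(digit), '2'(digit), 'h', 'k', '1'(digit), '3'(digit)
Digits found: 5
Result: 5


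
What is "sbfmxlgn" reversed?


Input string: 'sbfmxlgn'
Operation: reverse character order
Original order: 's' -> 'b' -> 'f' -> 'm' -> 'x' -> 'l' -> 'g' -> 'n'
Reversed order: 'n' -> 'g' -> 'l' -> 'x' -> 'm' -> 'f' -> 'b' -> 's'
Result: nglxmfbs


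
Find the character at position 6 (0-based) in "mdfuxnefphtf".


Input string: 'mdfuxnefphtf'
Operation: get character at index 6
Index mapping: s[0]='m', s[1]='d', s[2]='f', s[3]='u', s[4]='x', s[5]='n', s[6]='e'
Result: 'e'


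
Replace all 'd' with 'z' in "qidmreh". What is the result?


Input string: 'qidmreh'
Operation: replace 'd' with 'z'
Positions of 'd': 2
After replacement: qizmreh


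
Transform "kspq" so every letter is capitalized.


Input string: 'kspq'
Operation: convert each letter to uppercase
Mapping: 'k'->'K', 's'->'S', 'p'->'P', 'q'->'Q'
Result: KSPQ


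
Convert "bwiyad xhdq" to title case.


Input string: 'bwiyad xhdq'
Operation: capitalize first letter of each word
Word transformations: 'bwiyad'->'Bwiyad', 'xhdq'->'Xhdq'
Result: Bwiyad Xhdq


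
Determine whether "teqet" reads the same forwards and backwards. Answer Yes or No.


Input string: 'teqet'
Reversed: 'teqet'
Compare pairs: s[0]='t' vs s[4]='t' (match), s[1]='e' vs s[3]='e' (match)
Palindrome: Yes


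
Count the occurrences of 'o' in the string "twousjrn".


Input string: 'twousjrn'
Target character: 'o'
Scan each position: s[2]='o'
Matches found at indices: 2
Total: 1


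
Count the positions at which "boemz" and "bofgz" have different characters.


String 1: 'boemz'
String 2: 'bofgz'
Compare each position: pos 0: 'b'=='b', pos 1: 'o'=='o', pos 2: 'e'!='f', pos 3: 'm'!='g', pos 4: 'z'=='z'
Differing positions: 2
Hamming distance: 2


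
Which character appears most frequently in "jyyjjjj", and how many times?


Input: 'jyyjjjj'
Operation: tally each character
Counts: 'j':5, 'y':2
Maximum: 'j' appears 5 times


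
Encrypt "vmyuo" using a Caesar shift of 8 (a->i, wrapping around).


Input: 'vmyuo', shift = 8
Operation: for each letter, (position + 8) mod 26
Mapping: 'v'(21+8=29, 29 mod 26=3)->'d', 'm'(12+8=20)->'u', 'y'(24+8=32, 32 mod 26=6)->'g', 'u'(20+8=28, 28 mod 26=2)->'c', 'o'(14+8=22)->'w'
Result: dugcw


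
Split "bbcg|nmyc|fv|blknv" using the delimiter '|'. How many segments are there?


Input string: 'bbcg|nmyc|fv|blknv'
Delimiter: '|'
Split result: 'bbcg', 'nmyc', 'fv', 'blknv'
Number of parts: 4


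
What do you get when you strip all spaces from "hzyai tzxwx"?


Input string: 'hzyai tzxwx'
Operation: remove all spaces
Words: 'hzyai', 'tzxwx'
Join without spaces: hzyaitzxwx


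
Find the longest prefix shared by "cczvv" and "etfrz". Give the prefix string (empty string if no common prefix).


String 1: 'cczvv'
String 2: 'etfrz'
Compare position by position:
pos 0: 'c' vs 'e' differ -> stop
Longest common prefix: "" (length 0)


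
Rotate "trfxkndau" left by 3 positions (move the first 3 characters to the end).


Input: 'trfxkndau', shift = 3
Operation: split at index 3 and swap parts
Front part s[0:3] = 'trf'
Back part s[3:] = 'xkndau'
Rotated = back + front = 'xkndau' + 'trf'
Result: xkndautrf


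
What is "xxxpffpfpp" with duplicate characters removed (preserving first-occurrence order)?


Input: 'xxxpffpfpp'
Operation: keep first occurrence of each character
Scan: s[0]='x' new -> keep; s[1]='x' seen -> skip; s[2]='x' seen -> skip; s[3]='p' new -> keep; s[4]='f' new -> keep; s[5]='f' seen -> skip; s[6]='p' seen -> skip; s[7]='f' seen -> skip; s[8]='p' seen -> skip; s[9]='p' seen -> skip
Result: xpf


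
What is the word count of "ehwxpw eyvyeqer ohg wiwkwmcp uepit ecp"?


Input string: 'ehwxpw eyvyeqer ohg wiwkwmcp uepit ecp'
Operation: split by spaces
Words found: 'ehwxpw', 'eyvyeqer', 'ohg', 'wiwkwmcp', 'uepit', 'ecp'
Word count: 6


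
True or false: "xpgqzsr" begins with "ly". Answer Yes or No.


Input string: 'xpgqzsr'
Prefix to check: 'ly'
First 2 characters of input: 'xp'
Match: False
Result: No


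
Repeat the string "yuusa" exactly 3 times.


Input string: 'yuusa'
Operation: repeat 3 times
Concatenation: 'yuusa' + 'yuusa' + 'yuusa'
Result: yuusayuusayuusa


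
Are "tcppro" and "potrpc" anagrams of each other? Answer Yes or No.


String 1: 'tcppro' -> sorted: 'copprt'
String 2: 'potrpc' -> sorted: 'copprt'
Compare sorted forms: 'copprt' == 'copprt'
Anagram: Yes


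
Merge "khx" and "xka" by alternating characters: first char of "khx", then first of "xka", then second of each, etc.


String 1: 'khx'
String 2: 'xka'
Operation: alternate characters
Pairs: 'k'+'x', 'h'+'k', 'x'+'a'
Result: kxhkxa


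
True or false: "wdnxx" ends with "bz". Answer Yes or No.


Input string: 'wdnxx'
Suffix to check: 'bz'
Last 2 characters of input: 'xx'
Match: False
Result: No


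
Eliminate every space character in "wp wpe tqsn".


Input string: 'wp wpe tqsn'
Operation: remove all spaces
Words: 'wp', 'wpe', 'tqsn'
Join without spaces: wpwpetqsn


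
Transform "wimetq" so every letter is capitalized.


Input string: 'wimetq'
Operation: convert each letter to uppercase
Mapping: 'w'->'W', 'i'->'I', 'm'->'M', 'e'->'E', 't'->'T', 'q'->'Q'
Result: WIMETQ


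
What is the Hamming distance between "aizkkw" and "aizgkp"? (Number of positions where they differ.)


String 1: 'aizkkw'
String 2: 'aizgkp'
Compare each position: pos 0: 'a'=='a', pos 1: 'i'=='i', pos 2: 'z'=='z', pos 3: 'k'!='g', pos 4: 'k'=='k', pos 5: 'w'!='p'
Differing positions: 2
Hamming distance: 2


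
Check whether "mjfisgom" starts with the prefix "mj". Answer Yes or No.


Input string: 'mjfisgom'
Prefix to check: 'mj'
First 2 characters of input: 'mj'
Match: True
Result: Yes


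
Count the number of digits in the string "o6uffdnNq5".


Input string: 'o6uffdnNq5'
Operation: count digit characters (0-9)
Scan: 'o', '6'(digit), 'u', 'f', 'f', 'd', 'n', 'N', 'q', '5'(digit)
Digits found: 2
Result: 2


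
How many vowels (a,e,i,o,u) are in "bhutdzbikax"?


Input string: 'bhutdzbikax'
Operation: count vowels (a, e, i, o, u)
Scan: s[0]='b', s[1]='h', s[2]='u' (vowel), s[3]='t', s[4]='d', s[5]='z', s[6]='b', s[7]='i' (vowel), s[8]='k', s[9]='a' (vowel), s[10]='x'
Vowels found: 3
Result: 3


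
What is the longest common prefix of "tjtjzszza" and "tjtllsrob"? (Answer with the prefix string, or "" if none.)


String 1: 'tjtjzszza'
String 2: 'tjtllsrob'
Compare position by position:
pos 0: 't' vs 't' match
pos 1: 'j' vs 'j' match
pos 2: 't' vs 't' match
pos 3: 'j' vs 'l' differ -> stop
Longest common prefix: "tjt" (length 3)
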